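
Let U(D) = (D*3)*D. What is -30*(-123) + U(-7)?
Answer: 3837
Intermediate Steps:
U(D) = 3*D² (U(D) = (3*D)*D = 3*D²)
-30*(-123) + U(-7) = -30*(-123) + 3*(-7)² = 3690 + 3*49 = 3690 + 147 = 3837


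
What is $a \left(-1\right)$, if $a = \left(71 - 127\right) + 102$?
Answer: $-46$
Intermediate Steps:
$a = 46$ ($a = -56 + 102 = 46$)
$a \left(-1\right) = 46 \left(-1\right) = -46$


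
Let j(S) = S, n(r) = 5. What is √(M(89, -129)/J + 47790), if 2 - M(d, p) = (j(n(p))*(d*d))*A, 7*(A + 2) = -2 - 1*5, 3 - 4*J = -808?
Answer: √31817928938/811 ≈ 219.95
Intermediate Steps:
J = 811/4 (J = ¾ - ¼*(-808) = ¾ + 202 = 811/4 ≈ 202.75)
A = -3 (A = -2 + (-2 - 1*5)/7 = -2 + (-2 - 5)/7 = -2 + (⅐)*(-7) = -2 - 1 = -3)
M(d, p) = 2 + 15*d² (M(d, p) = 2 - 5*(d*d)*(-3) = 2 - 5*d²*(-3) = 2 - (-15)*d² = 2 + 15*d²)
√(M(89, -129)/J + 47790) = √((2 + 15*89²)/(811/4) + 47790) = √((2 + 15*7921)*(4/811) + 47790) = √((2 + 118815)*(4/811) + 47790) = √(118817*(4/811) + 47790) = √(475268/811 + 47790) = √(39232958/811) = √31817928938/811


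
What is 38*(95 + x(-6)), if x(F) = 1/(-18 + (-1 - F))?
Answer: 46892/13 ≈ 3607.1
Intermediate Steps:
x(F) = 1/(-19 - F)
38*(95 + x(-6)) = 38*(95 - 1/(19 - 6)) = 38*(95 - 1/13) = 38*(1234/13) = 46892/13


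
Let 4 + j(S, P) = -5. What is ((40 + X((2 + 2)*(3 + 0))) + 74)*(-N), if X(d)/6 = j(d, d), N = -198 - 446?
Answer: 38640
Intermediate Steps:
N = -644
j(S, P) = -9 (j(S, P) = -4 - 5 = -9)
X(d) = -54 (X(d) = 6*(-9) = -54)
((40 + X((2 + 2)*(3 + 0))) + 74)*(-N) = ((40 - 54) + 74)*(-1*(-644)) = (-14 + 74)*644 = 60*644 = 38640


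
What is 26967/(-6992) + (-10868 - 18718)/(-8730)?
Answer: -4759433/10173360 ≈ -0.46783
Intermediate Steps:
26967/(-6992) + (-10868 - 18718)/(-8730) = 26967*(-1/6992) - 29586*(-1/8730) = -26967/6992 + 4931/1455 = -4759433/10173360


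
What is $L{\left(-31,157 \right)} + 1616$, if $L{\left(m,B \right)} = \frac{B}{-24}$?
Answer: $\frac{38627}{24} \approx 1609.5$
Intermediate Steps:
$L{\left(m,B \right)} = - \frac{B}{24}$ ($L{\left(m,B \right)} = B \left(- \frac{1}{24}\right) = - \frac{B}{24}$)
$L{\left(-31,157 \right)} + 1616 = \left(- \frac{1}{24}\right) 157 + 1616 = - \frac{157}{24} + 1616 = \frac{38627}{24}$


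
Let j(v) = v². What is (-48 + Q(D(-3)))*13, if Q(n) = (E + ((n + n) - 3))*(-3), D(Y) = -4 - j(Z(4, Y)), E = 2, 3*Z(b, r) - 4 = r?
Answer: -793/3 ≈ -264.33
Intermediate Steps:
Z(b, r) = 4/3 + r/3
D(Y) = -4 - (4/3 + Y/3)²
Q(n) = 3 - 6*n (Q(n) = (2 + ((n + n) - 3))*(-3) = (2 + (2*n - 3))*(-3) = (2 + (-3 + 2*n))*(-3) = (-1 + 2*n)*(-3) = 3 - 6*n)
(-48 + Q(D(-3)))*13 = (-48 + (3 - 6*(-4 - (4 - 3)²/9)))*13 = (-48 + (3 - 6*(-4 - ⅑*1²)))*13 = (-48 + (3 - 6*(-4 - ⅑*1)))*13 = (-48 + (3 - 6*(-4 - ⅑)))*13 = (-48 + (3 - 6*(-37/9)))*13 = (-48 + (3 + 74/3))*13 = (-48 + 83/3)*13 = -61/3*13 = -793/3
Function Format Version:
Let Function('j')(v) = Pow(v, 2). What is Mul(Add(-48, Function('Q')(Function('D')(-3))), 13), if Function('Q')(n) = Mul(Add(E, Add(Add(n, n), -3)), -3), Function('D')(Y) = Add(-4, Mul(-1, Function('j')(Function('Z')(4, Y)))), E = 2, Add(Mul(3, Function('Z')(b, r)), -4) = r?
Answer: Rational(-793, 3) ≈ -264.33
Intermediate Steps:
Function('Z')(b, r) = Add(Rational(4, 3), Mul(Rational(1, 3), r))
Function('D')(Y) = Add(-4, Mul(-1, Pow(Add(Rational(4, 3), Mul(Rational(1, 3), Y)), 2)))
Function('Q')(n) = Add(3, Mul(-6, n)) (Function('Q')(n) = Mul(Add(2, Add(Add(n, n), -3)), -3) = Mul(Add(2, Add(Mul(2, n), -3)), -3) = Mul(Add(2, Add(-3, Mul(2, n))), -3) = Mul(Add(-1, Mul(2, n)), -3) = Add(3, Mul(-6, n)))
Mul(Add(-48, Function('Q')(Function('D')(-3))), 13) = Mul(Add(-48, Add(3, Mul(-6, Add(-4, Mul(Rational(-1, 9), Pow(Add(4, -3), 2)))))), 13) = Mul(Add(-48, Add(3, Mul(-6, Add(-4, Mul(Rational(-1, 9), Pow(1, 2)))))), 13) = Mul(Add(-48, Add(3, Mul(-6, Add(-4, Mul(Rational(-1, 9), 1))))), 13) = Mul(Add(-48, Add(3, Mul(-6, Add(-4, Rational(-1, 9))))), 13) = Mul(Add(-48, Add(3, Mul(-6, Rational(-37, 9)))), 13) = Mul(Add(-48, Add(3, Rational(74, 3))), 13) = Mul(Add(-48, Rational(83, 3)), 13) = Mul(Rational(-61, 3), 13) = Rational(-793, 3)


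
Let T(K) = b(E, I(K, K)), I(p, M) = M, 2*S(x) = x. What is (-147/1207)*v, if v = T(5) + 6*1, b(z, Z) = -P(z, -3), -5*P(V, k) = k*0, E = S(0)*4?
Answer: -882/1207 ≈ -0.73074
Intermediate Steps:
S(x) = x/2
E = 0 (E = ((1/2)*0)*4 = 0*4 = 0)
P(V, k) = 0 (P(V, k) = -k*0/5 = -1/5*0 = 0)
b(z, Z) = 0 (b(z, Z) = -1*0 = 0)
T(K) = 0
v = 6 (v = 0 + 6*1 = 0 + 6 = 6)
(-147/1207)*v = -147/1207*6 = -882/1207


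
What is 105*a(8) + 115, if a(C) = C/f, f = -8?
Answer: 10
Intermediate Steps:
a(C) = -C/8 (a(C) = C/(-8) = C*(-⅛) = -C/8)
105*a(8) + 115 = 105*(-⅛*8) + 115 = 105*(-1) + 115 = -105 + 115 = 10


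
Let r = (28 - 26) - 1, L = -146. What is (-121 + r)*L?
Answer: 17520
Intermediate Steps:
r = 1 (r = 2 - 1 = 1)
(-121 + r)*L = (-121 + 1)*(-146) = -120*(-146) = 17520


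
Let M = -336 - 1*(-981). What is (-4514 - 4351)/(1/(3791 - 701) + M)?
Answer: -27392850/1993051 ≈ -13.744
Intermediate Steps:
M = 645 (M = -336 + 981 = 645)
(-4514 - 4351)/(1/(3791 - 701) + M) = (-4514 - 4351)/(1/(3791 - 701) + 645) = -8865/(1/3090 + 645) = -8865/1993051/3090 = -8865*3090/1993051 = -27392850/1993051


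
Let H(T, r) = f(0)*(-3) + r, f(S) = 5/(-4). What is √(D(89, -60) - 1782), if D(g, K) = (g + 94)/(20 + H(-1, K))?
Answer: I*√37572690/145 ≈ 42.273*I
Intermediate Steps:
f(S) = -5/4 (f(S) = 5*(-¼) = -5/4)
H(T, r) = 15/4 + r (H(T, r) = -5/4*(-3) + r = 15/4 + r)
D(g, K) = (94 + g)/(95/4 + K) (D(g, K) = (g + 94)/(20 + (15/4 + K)) = (94 + g)/(95/4 + K))
√(D(89, -60) - 1782) = √(4*(94 + 89)/(95 + 4*(-60)) - 1782) = √(4*183/(95 - 240) - 1782) = √(4*183/(-145) - 1782) = √(4*(-1/145)*183 - 1782) = √(-732/145 - 1782) = √(-259122/145) = I*√37572690/145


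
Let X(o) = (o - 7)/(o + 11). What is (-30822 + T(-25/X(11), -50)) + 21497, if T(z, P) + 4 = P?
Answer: -9379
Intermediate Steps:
X(o) = (-7 + o)/(11 + o)
T(z, P) = -4 + P
(-30822 + T(-25/X(11), -50)) + 21497 = (-30822 + (-4 - 50)) + 21497 = (-30822 - 54) + 21497 = -30876 + 21497 = -9379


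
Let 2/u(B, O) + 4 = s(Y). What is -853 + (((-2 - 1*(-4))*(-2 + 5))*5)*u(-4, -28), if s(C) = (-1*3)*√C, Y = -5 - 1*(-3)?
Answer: (-2559*√2 + 3472*I)/(-4*I + 3*√2) ≈ -860.06 + 7.487*I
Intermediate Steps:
Y = -2 (Y = -5 + 3 = -2)
s(C) = -3*√C
u(B, O) = 2/(-4 - 3*I*√2)
-853 + (((-2 - 1*(-4))*(-2 + 5))*5)*u(-4, -28) = -853 + (((-2 - 1*(-4))*(-2 + 5))*5)*(-4/17 + 3*I*√2/17) = -853 + (((-2 + 4)*3)*5)*(-4/17 + 3*I*√2/17) = -853 + ((2*3)*5)*(-4/17 + 3*I*√2/17) = -853 + (6*5)*(-4/17 + 3*I*√2/17) = -853 + 30*(-4/17 + 3*I*√2/17) = -853 + (-120/17 + 90*I*√2/17) = -14621/17 + 90*I*√2/17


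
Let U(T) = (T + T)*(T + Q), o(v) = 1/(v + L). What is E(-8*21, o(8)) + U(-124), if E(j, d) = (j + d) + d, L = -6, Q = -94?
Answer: 53897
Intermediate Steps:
o(v) = 1/(-6 + v) (o(v) = 1/(v - 6) = 1/(-6 + v))
U(T) = 2*T*(-94 + T) (U(T) = (T + T)*(T - 94) = (2*T)*(-94 + T) = 2*T*(-94 + T))
E(j, d) = j + 2*d (E(j, d) = (d + j) + d = j + 2*d)
E(-8*21, o(8)) + U(-124) = (-8*21 + 2/(-6 + 8)) + 2*(-124)*(-94 - 124) = (-168 + 2/2) + 2*(-124)*(-218) = (-168 + 2*(1/2)) + 54064 = (-168 + 1) + 54064 = -167 + 54064 = 53897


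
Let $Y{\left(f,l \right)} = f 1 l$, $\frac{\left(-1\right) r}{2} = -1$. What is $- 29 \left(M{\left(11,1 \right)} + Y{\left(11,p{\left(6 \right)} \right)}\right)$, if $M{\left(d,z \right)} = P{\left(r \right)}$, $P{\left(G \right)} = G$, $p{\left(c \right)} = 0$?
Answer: $-58$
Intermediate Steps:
$r = 2$ ($r = \left(-2\right) \left(-1\right) = 2$)
$Y{\left(f,l \right)} = f l$
$M{\left(d,z \right)} = 2$
$- 29 \left(M{\left(11,1 \right)} + Y{\left(11,p{\left(6 \right)} \right)}\right) = - 29 \left(2 + 11 \cdot 0\right) = - 29 \left(2 + 0\right) = \left(-29\right) 2 = -58$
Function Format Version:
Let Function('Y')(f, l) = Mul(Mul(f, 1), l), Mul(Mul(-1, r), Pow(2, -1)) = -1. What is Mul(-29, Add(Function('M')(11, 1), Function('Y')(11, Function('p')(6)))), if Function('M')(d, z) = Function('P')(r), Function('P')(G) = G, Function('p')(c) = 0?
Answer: -58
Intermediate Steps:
r = 2 (r = Mul(-2, -1) = 2)
Function('Y')(f, l) = Mul(f, l)
Function('M')(d, z) = 2
Mul(-29, Add(Function('M')(11, 1), Function('Y')(11, Function('p')(6)))) = Mul(-29, Add(2, Mul(11, 0))) = Mul(-29, Add(2, 0)) = Mul(-29, 2) = -58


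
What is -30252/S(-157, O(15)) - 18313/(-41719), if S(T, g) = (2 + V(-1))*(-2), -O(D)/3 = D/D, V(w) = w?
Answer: 631059907/41719 ≈ 15126.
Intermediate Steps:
O(D) = -3 (O(D) = -3*D/D = -3*1 = -3)
S(T, g) = -2 (S(T, g) = (2 - 1)*(-2) = 1*(-2) = -2)
-30252/S(-157, O(15)) - 18313/(-41719) = -30252/(-2) - 18313/(-41719) = -30252*(-½) - 18313*(-1/41719) = 15126 + 18313/41719 = 631059907/41719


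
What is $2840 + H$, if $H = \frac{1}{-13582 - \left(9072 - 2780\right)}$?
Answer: $\frac{56442159}{19874} \approx 2840.0$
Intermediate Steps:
$H = - \frac{1}{19874}$ ($H = \frac{1}{-13582 - 6292} = \frac{1}{-19874} = - \frac{1}{19874} \approx -5.0317 \cdot 10^{-5}$)
$2840 + H = 2840 - \frac{1}{19874} = \frac{56442159}{19874}$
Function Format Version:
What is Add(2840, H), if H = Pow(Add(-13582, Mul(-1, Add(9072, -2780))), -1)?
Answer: Rational(56442159, 19874) ≈ 2840.0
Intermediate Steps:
H = Rational(-1, 19874) (H = Pow(Add(-13582, Mul(-1, 6292)), -1) = Pow(Add(-13582, -6292), -1) = Pow(-19874, -1) = Rational(-1, 19874) ≈ -5.0317e-5)
Add(2840, H) = Add(2840, Rational(-1, 19874)) = Rational(56442159, 19874)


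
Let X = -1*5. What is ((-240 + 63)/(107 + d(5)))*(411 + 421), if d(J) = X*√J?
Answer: -3939312/2831 - 184080*√5/2831 ≈ -1536.9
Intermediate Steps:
X = -5
d(J) = -5*√J
((-240 + 63)/(107 + d(5)))*(411 + 421) = ((-240 + 63)/(107 - 5*√5))*(411 + 421) = -177/(107 - 5*√5)*832 = -147264/(107 - 5*√5)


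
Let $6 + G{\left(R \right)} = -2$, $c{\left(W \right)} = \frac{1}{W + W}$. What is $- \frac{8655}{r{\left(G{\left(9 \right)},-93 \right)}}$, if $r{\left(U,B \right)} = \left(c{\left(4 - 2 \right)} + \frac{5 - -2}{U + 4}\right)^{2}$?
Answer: $- \frac{11540}{3} \approx -3846.7$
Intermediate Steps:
$c{\left(W \right)} = \frac{1}{2 W}$
$G{\left(R \right)} = -8$ ($G{\left(R \right)} = -6 - 2 = -8$)
$r{\left(U,B \right)} = \left(\frac{1}{4} + \frac{7}{4 + U}\right)^{2}$ ($r{\left(U,B \right)} = \left(\frac{1}{2 \left(4 - 2\right)} + \frac{5 - -2}{U + 4}\right)^{2} = \left(\frac{1}{2 \left(4 - 2\right)} + \frac{5 + 2}{4 + U}\right)^{2} = \left(\frac{1}{2 \cdot 2} + \frac{7}{4 + U}\right)^{2} = \left(\frac{1}{2} \cdot \frac{1}{2} + \frac{7}{4 + U}\right)^{2} = \left(\frac{1}{4} + \frac{7}{4 + U}\right)^{2}$)
$- \frac{8655}{r{\left(G{\left(9 \right)},-93 \right)}} = - \frac{8655}{\frac{1}{16} \frac{1}{\left(4 - 8\right)^{2}} \left(32 - 8\right)^{2}} = - \frac{8655}{\frac{1}{16} \cdot \frac{1}{16} \cdot 24^{2}} = - \frac{8655}{\frac{1}{16} \cdot \frac{1}{16} \cdot 576} = - \frac{8655}{\frac{9}{4}} = \left(-8655\right) \frac{4}{9} = - \frac{11540}{3}$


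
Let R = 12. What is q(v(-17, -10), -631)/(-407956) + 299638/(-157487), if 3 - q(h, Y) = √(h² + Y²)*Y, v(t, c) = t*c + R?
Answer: -122239592389/64247766572 - 631*√431285/407956 ≈ -2.9184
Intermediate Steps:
v(t, c) = 12 + c*t (v(t, c) = t*c + 12 = c*t + 12 = 12 + c*t)
q(h, Y) = 3 - Y*√(Y² + h²) (q(h, Y) = 3 - √(h² + Y²)*Y = 3 - √(Y² + h²)*Y = 3 - Y*√(Y² + h²))
q(v(-17, -10), -631)/(-407956) + 299638/(-157487) = (3 - 1*(-631)*√((-631)² + (12 - 10*(-17))²))/(-407956) + 299638/(-157487) = (3 - 1*(-631)*√(398161 + (12 + 170)²))*(-1/407956) + 299638*(-1/157487) = (3 - 1*(-631)*√(398161 + 182²))*(-1/407956) - 299638/157487 = (3 - 1*(-631)*√(398161 + 33124))*(-1/407956) - 299638/157487 = (3 - 1*(-631)*√431285)*(-1/407956) - 299638/157487 = (3 + 631*√431285)*(-1/407956) - 299638/157487 = (-3/407956 - 631*√431285/407956) - 299638/157487 = -122239592389/64247766572 - 631*√431285/407956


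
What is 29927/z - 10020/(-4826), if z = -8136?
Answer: -31452491/19632168 ≈ -1.6021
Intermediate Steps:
29927/z - 10020/(-4826) = 29927/(-8136) - 10020/(-4826) = 29927*(-1/8136) - 10020*(-1/4826) = -29927/8136 + 5010/2413 = -31452491/19632168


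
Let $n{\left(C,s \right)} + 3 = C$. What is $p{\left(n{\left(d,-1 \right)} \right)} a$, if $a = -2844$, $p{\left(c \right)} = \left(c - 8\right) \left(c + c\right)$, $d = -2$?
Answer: $-369720$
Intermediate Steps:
$n{\left(C,s \right)} = -3 + C$
$p{\left(c \right)} = 2 c \left(-8 + c\right)$ ($p{\left(c \right)} = \left(-8 + c\right) 2 c = 2 c \left(-8 + c\right)$)
$p{\left(n{\left(d,-1 \right)} \right)} a = 2 \left(-3 - 2\right) \left(-8 - 5\right) \left(-2844\right) = 2 \left(-5\right) \left(-8 - 5\right) \left(-2844\right) = 2 \left(-5\right) \left(-13\right) \left(-2844\right) = 130 \left(-2844\right) = -369720$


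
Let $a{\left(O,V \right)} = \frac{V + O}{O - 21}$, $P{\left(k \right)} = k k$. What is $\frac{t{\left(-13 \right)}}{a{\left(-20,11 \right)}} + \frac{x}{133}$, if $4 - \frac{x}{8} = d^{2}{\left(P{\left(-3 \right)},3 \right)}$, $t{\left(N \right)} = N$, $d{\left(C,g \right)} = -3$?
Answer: $- \frac{71249}{1197} \approx -59.523$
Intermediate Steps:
$P{\left(k \right)} = k^{2}$
$a{\left(O,V \right)} = \frac{O + V}{-21 + O}$
$x = -40$ ($x = 32 - 8 \left(-3\right)^{2} = 32 - 72 = -40$)
$\frac{t{\left(-13 \right)}}{a{\left(-20,11 \right)}} + \frac{x}{133} = - \frac{13}{\frac{1}{-21 - 20} \left(-20 + 11\right)} - \frac{40}{133} = - \frac{13}{\frac{1}{-41} \left(-9\right)} - \frac{40}{133} = - \frac{13}{\left(- \frac{1}{41}\right) \left(-9\right)} - \frac{40}{133} = - \frac{13}{\frac{9}{41}} - \frac{40}{133} = \left(-13\right) \frac{41}{9} - \frac{40}{133} = - \frac{533}{9} - \frac{40}{133} = - \frac{71249}{1197}$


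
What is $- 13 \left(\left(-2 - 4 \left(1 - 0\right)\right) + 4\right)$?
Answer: $26$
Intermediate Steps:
$- 13 \left(\left(-2 - 4 \left(1 - 0\right)\right) + 4\right) = - 13 \left(\left(-2 - 4 \left(1 + 0\right)\right) + 4\right) = - 13 \left(\left(-2 - 4\right) + 4\right) = - 13 \left(-6 + 4\right) = \left(-13\right) \left(-2\right) = 26$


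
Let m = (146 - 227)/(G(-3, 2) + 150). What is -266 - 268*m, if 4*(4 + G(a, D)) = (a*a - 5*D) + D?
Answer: -7642/65 ≈ -117.57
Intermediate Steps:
G(a, D) = -4 - D + a²/4 (G(a, D) = -4 + ((a*a - 5*D) + D)/4 = -4 + ((a² - 5*D) + D)/4 = -4 + (a² - 4*D)/4 = -4 + (-D + a²/4) = -4 - D + a²/4)
m = -36/65 (m = (146 - 227)/((-4 - 1*2 + (¼)*(-3)²) + 150) = -81/((-4 - 2 + (¼)*9) + 150) = -81/((-4 - 2 + 9/4) + 150) = -81/(-15/4 + 150) = -81/585/4 = -81*4/585 = -36/65 ≈ -0.55385)
-266 - 268*m = -266 - 268*(-36/65) = -266 + 9648/65 = -7642/65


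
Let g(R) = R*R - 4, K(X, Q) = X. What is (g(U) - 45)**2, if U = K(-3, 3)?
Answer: 1600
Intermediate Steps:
U = -3
g(R) = -4 + R**2 (g(R) = R**2 - 4 = -4 + R**2)
(g(U) - 45)**2 = ((-4 + (-3)**2) - 45)**2 = ((-4 + 9) - 45)**2 = (5 - 45)**2 = (-40)**2 = 1600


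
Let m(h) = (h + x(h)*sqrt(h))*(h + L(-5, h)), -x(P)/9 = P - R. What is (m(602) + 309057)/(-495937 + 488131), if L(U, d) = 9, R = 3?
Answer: -676879/7806 + 1097967*sqrt(602)/2602 ≈ 10267.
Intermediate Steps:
x(P) = 27 - 9*P (x(P) = -9*(P - 1*3) = -9*(P - 3) = -9*(-3 + P) = 27 - 9*P)
m(h) = (9 + h)*(h + sqrt(h)*(27 - 9*h)) (m(h) = (h + (27 - 9*h)*sqrt(h))*(h + 9) = (h + sqrt(h)*(27 - 9*h))*(9 + h) = (9 + h)*(h + sqrt(h)*(27 - 9*h)))
(m(602) + 309057)/(-495937 + 488131) = ((602**2 + 9*602 + 9*602**(3/2)*(3 - 1*602) + 81*sqrt(602)*(3 - 1*602)) + 309057)/(-495937 + 488131) = ((362404 + 5418 + 9*(602*sqrt(602))*(3 - 602) + 81*sqrt(602)*(3 - 602)) + 309057)/(-7806) = ((362404 + 5418 + 9*(602*sqrt(602))*(-599) + 81*sqrt(602)*(-599)) + 309057)*(-1/7806) = ((362404 + 5418 - 3245382*sqrt(602) - 48519*sqrt(602)) + 309057)*(-1/7806) = ((367822 - 3293901*sqrt(602)) + 309057)*(-1/7806) = (676879 - 3293901*sqrt(602))*(-1/7806) = -676879/7806 + 1097967*sqrt(602)/2602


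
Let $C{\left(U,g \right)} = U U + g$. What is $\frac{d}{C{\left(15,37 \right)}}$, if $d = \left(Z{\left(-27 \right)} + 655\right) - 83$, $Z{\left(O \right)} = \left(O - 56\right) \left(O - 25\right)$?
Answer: $\frac{2444}{131} \approx 18.656$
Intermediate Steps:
$Z{\left(O \right)} = \left(-56 + O\right) \left(-25 + O\right)$
$C{\left(U,g \right)} = g + U^{2}$ ($C{\left(U,g \right)} = U^{2} + g = g + U^{2}$)
$d = 4888$ ($d = \left(\left(1400 + \left(-27\right)^{2} - -2187\right) + 655\right) - 83 = \left(\left(1400 + 729 + 2187\right) + 655\right) - 83 = \left(4316 + 655\right) - 83 = 4971 - 83 = 4888$)
$\frac{d}{C{\left(15,37 \right)}} = \frac{4888}{37 + 15^{2}} = \frac{4888}{37 + 225} = \frac{4888}{262} = 4888 \cdot \frac{1}{262} = \frac{2444}{131}$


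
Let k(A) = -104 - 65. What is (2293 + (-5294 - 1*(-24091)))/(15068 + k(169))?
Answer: 21090/14899 ≈ 1.4155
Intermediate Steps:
k(A) = -169
(2293 + (-5294 - 1*(-24091)))/(15068 + k(169)) = (2293 + (-5294 - 1*(-24091)))/(15068 - 169) = (2293 + (-5294 + 24091))/14899 = (2293 + 18797)*(1/14899) = 21090*(1/14899) = 21090/14899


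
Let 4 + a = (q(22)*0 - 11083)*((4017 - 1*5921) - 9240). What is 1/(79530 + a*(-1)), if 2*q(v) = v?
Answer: -1/123429418 ≈ -8.1018e-9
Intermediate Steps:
q(v) = v/2
a = 123508948 (a = -4 + (((½)*22)*0 - 11083)*((4017 - 1*5921) - 9240) = -4 + (11*0 - 11083)*((4017 - 5921) - 9240) = -4 + (0 - 11083)*(-1904 - 9240) = -4 - 11083*(-11144) = -4 + 123508952 = 123508948)
1/(79530 + a*(-1)) = 1/(79530 + 123508948*(-1)) = 1/(79530 - 123508948) = 1/(-123429418) = -1/123429418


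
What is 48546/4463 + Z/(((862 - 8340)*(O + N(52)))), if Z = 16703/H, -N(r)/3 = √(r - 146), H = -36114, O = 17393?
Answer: 3966109629915918600617/364618037995471391820 + 16703*I*√94/27232656508736380 ≈ 10.877 + 5.9466e-12*I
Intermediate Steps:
N(r) = -3*√(-146 + r) (N(r) = -3*√(r - 146) = -3*√(-146 + r))
Z = -16703/36114 (Z = 16703/(-36114) = 16703*(-1/36114) = -16703/36114 ≈ -0.46251)
48546/4463 + Z/(((862 - 8340)*(O + N(52)))) = 48546/4463 - 16703*1/((862 - 8340)*(17393 - 3*√(-146 + 52)))/36114 = 48546*(1/4463) - 16703*(-1/(7478*(17393 - 3*I*√94)))/36114 = 48546/4463 - 16703*(-1/(7478*(17393 - 3*I*√94)))/36114 = 48546/4463 - 16703/(36114*(-130064854 + 22434*I*√94))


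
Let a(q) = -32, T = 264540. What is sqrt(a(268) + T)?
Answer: 2*sqrt(66127) ≈ 514.30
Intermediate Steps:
sqrt(a(268) + T) = sqrt(-32 + 264540) = sqrt(264508) = 2*sqrt(66127)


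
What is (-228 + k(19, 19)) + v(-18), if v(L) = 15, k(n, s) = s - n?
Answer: -213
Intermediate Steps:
(-228 + k(19, 19)) + v(-18) = (-228 + (19 - 1*19)) + 15 = (-228 + (19 - 19)) + 15 = (-228 + 0) + 15 = -228 + 15 = -213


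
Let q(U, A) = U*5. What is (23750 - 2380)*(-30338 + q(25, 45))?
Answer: -645651810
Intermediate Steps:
q(U, A) = 5*U
(23750 - 2380)*(-30338 + q(25, 45)) = (23750 - 2380)*(-30338 + 5*25) = 21370*(-30338 + 125) = 21370*(-30213) = -645651810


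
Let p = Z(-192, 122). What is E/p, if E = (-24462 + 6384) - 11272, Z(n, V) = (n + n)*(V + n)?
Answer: -2935/2688 ≈ -1.0919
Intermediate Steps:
Z(n, V) = 2*n*(V + n) (Z(n, V) = (2*n)*(V + n) = 2*n*(V + n))
E = -29350 (E = -18078 - 11272 = -29350)
p = 26880 (p = 2*(-192)*(122 - 192) = 2*(-192)*(-70) = 26880)
E/p = -29350/26880 = -29350*1/26880 = -2935/2688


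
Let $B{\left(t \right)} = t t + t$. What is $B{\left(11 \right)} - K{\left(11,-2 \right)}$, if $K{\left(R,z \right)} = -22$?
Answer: $154$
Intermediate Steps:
$B{\left(t \right)} = t + t^{2}$ ($B{\left(t \right)} = t^{2} + t = t + t^{2}$)
$B{\left(11 \right)} - K{\left(11,-2 \right)} = 11 \left(1 + 11\right) - -22 = 11 \cdot 12 + 22 = 132 + 22 = 154$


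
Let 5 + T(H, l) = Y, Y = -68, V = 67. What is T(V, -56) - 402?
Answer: -475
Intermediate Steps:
T(H, l) = -73 (T(H, l) = -5 - 68 = -73)
T(V, -56) - 402 = -73 - 402 = -475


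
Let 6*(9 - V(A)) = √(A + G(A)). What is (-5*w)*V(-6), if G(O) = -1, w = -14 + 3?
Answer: 495 - 55*I*√7/6 ≈ 495.0 - 24.253*I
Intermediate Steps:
w = -11
V(A) = 9 - √(-1 + A)/6 (V(A) = 9 - √(A - 1)/6 = 9 - √(-1 + A)/6)
(-5*w)*V(-6) = (-5*(-11))*(9 - √(-1 - 6)/6) = 55*(9 - I*√7/6) = 495 - 55*I*√7/6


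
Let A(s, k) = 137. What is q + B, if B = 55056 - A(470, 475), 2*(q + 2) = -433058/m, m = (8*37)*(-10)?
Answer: 162770849/2960 ≈ 54990.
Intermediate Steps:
m = -2960 (m = 296*(-10) = -2960)
q = 210609/2960 (q = -2 + (-433058/(-2960))/2 = -2 + (-433058*(-1/2960))/2 = -2 + (½)*(216529/1480) = -2 + 216529/2960 = 210609/2960 ≈ 71.152)
B = 54919 (B = 55056 - 1*137 = 55056 - 137 = 54919)
q + B = 210609/2960 + 54919 = 162770849/2960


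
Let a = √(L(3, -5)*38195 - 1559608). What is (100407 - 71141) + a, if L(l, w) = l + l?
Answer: 29266 + I*√1330438 ≈ 29266.0 + 1153.4*I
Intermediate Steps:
L(l, w) = 2*l
a = I*√1330438 (a = √((2*3)*38195 - 1559608) = √(6*38195 - 1559608) = √(229170 - 1559608) = √(-1330438) = I*√1330438 ≈ 1153.4*I)
(100407 - 71141) + a = (100407 - 71141) + I*√1330438 = 29266 + I*√1330438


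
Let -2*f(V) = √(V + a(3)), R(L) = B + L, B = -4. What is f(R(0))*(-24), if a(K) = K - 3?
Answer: 24*I ≈ 24.0*I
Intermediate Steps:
R(L) = -4 + L
a(K) = -3 + K
f(V) = -√V/2 (f(V) = -√(V + (-3 + 3))/2 = -√(V + 0)/2 = -√V/2)
f(R(0))*(-24) = -√(-4 + 0)/2*(-24) = -I*(-24) = 24*I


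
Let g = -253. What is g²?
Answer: 64009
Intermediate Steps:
g² = (-253)² = 64009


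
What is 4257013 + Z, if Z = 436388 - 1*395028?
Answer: 4298373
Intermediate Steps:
Z = 41360 (Z = 436388 - 395028 = 41360)
4257013 + Z = 4257013 + 41360 = 4298373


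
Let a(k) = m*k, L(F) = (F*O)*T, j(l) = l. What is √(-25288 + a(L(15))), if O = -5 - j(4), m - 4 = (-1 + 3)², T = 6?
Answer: 38*I*√22 ≈ 178.24*I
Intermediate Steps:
m = 8 (m = 4 + (-1 + 3)² = 4 + 2² = 4 + 4 = 8)
O = -9 (O = -5 - 1*4 = -5 - 4 = -9)
L(F) = -54*F (L(F) = (F*(-9))*6 = -9*F*6 = -54*F)
a(k) = 8*k
√(-25288 + a(L(15))) = √(-25288 + 8*(-54*15)) = √(-25288 + 8*(-810)) = √(-25288 - 6480) = √(-31768) = 38*I*√22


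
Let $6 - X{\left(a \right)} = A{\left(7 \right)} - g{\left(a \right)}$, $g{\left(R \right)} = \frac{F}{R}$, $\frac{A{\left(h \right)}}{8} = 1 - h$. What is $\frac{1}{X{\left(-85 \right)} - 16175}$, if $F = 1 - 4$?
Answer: $- \frac{85}{1370282} \approx -6.2031 \cdot 10^{-5}$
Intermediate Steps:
$F = -3$
$A{\left(h \right)} = 8 - 8 h$ ($A{\left(h \right)} = 8 \left(1 - h\right) = 8 - 8 h$)
$g{\left(R \right)} = - \frac{3}{R}$
$X{\left(a \right)} = 54 - \frac{3}{a}$ ($X{\left(a \right)} = 6 - \left(\left(8 - 56\right) - - \frac{3}{a}\right) = 6 - \left(\left(8 - 56\right) + \frac{3}{a}\right) = 6 - \left(-48 + \frac{3}{a}\right) = 6 + \left(48 - \frac{3}{a}\right) = 54 - \frac{3}{a}$)
$\frac{1}{X{\left(-85 \right)} - 16175} = \frac{1}{\left(54 - \frac{3}{-85}\right) - 16175} = \frac{1}{\left(54 - - \frac{3}{85}\right) - 16175} = \frac{1}{\left(54 + \frac{3}{85}\right) - 16175} = \frac{1}{\frac{4593}{85} - 16175} = \frac{1}{- \frac{1370282}{85}} = - \frac{85}{1370282}$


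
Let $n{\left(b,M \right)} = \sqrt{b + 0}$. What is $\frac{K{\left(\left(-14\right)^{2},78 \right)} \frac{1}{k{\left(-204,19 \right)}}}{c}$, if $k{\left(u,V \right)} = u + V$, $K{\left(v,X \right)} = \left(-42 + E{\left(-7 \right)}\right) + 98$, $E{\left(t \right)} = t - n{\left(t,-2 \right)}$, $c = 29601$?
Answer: $- \frac{49}{5476185} + \frac{i \sqrt{7}}{5476185} \approx -8.9478 \cdot 10^{-6} + 4.8314 \cdot 10^{-7} i$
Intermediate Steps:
$n{\left(b,M \right)} = \sqrt{b}$
$E{\left(t \right)} = t - \sqrt{t}$
$K{\left(v,X \right)} = 49 - i \sqrt{7}$ ($K{\left(v,X \right)} = \left(-42 - \left(7 + \sqrt{-7}\right)\right) + 98 = \left(-42 - \left(7 + i \sqrt{7}\right)\right) + 98 = \left(-49 - i \sqrt{7}\right) + 98 = 49 - i \sqrt{7}$)
$k{\left(u,V \right)} = V + u$
$\frac{K{\left(\left(-14\right)^{2},78 \right)} \frac{1}{k{\left(-204,19 \right)}}}{c} = \frac{\left(49 - i \sqrt{7}\right) \frac{1}{19 - 204}}{29601} = \frac{49 - i \sqrt{7}}{-185} \cdot \frac{1}{29601} = \left(49 - i \sqrt{7}\right) \left(- \frac{1}{185}\right) \frac{1}{29601} = \left(- \frac{49}{185} + \frac{i \sqrt{7}}{185}\right) \frac{1}{29601} = - \frac{49}{5476185} + \frac{i \sqrt{7}}{5476185}$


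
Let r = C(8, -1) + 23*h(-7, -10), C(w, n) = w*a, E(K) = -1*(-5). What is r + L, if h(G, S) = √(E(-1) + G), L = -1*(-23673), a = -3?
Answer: 23649 + 23*I*√2 ≈ 23649.0 + 32.527*I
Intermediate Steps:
E(K) = 5
C(w, n) = -3*w (C(w, n) = w*(-3) = -3*w)
L = 23673
h(G, S) = √(5 + G)
r = -24 + 23*I*√2 (r = -3*8 + 23*√(5 - 7) = -24 + 23*√(-2) = -24 + 23*(I*√2) = -24 + 23*I*√2 ≈ -24.0 + 32.527*I)
r + L = (-24 + 23*I*√2) + 23673 = 23649 + 23*I*√2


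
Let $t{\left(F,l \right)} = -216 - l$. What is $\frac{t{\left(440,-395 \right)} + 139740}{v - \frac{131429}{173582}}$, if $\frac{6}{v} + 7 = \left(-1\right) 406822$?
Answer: $- \frac{9880826733410282}{53470170133} \approx -1.8479 \cdot 10^{5}$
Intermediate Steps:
$v = - \frac{6}{406829}$ ($v = \frac{6}{-7 - 406822} = \frac{6}{-406829} = 6 \left(- \frac{1}{406829}\right) = - \frac{6}{406829} \approx -1.4748 \cdot 10^{-5}$)
$\frac{t{\left(440,-395 \right)} + 139740}{v - \frac{131429}{173582}} = \frac{\left(-216 - -395\right) + 139740}{- \frac{6}{406829} - \frac{131429}{173582}} = \frac{\left(-216 + 395\right) + 139740}{- \frac{6}{406829} - \frac{131429}{173582}} = \frac{179 + 139740}{- \frac{6}{406829} - \frac{131429}{173582}} = \frac{139919}{- \frac{53470170133}{70618191478}} = 139919 \left(- \frac{70618191478}{53470170133}\right) = - \frac{9880826733410282}{53470170133}$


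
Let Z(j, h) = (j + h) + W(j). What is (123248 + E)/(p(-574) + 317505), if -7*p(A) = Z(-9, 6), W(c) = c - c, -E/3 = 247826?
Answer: -2170805/1111269 ≈ -1.9534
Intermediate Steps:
E = -743478 (E = -3*247826 = -743478)
W(c) = 0
Z(j, h) = h + j (Z(j, h) = (j + h) + 0 = (h + j) + 0 = h + j)
p(A) = 3/7 (p(A) = -(6 - 9)/7 = -1/7*(-3) = 3/7)
(123248 + E)/(p(-574) + 317505) = (123248 - 743478)/(3/7 + 317505) = -620230/2222538/7 = -620230*7/2222538 = -2170805/1111269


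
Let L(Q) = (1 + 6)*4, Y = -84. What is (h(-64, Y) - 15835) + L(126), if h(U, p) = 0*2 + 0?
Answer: -15807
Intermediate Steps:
L(Q) = 28 (L(Q) = 7*4 = 28)
h(U, p) = 0 (h(U, p) = 0 + 0 = 0)
(h(-64, Y) - 15835) + L(126) = (0 - 15835) + 28 = -15835 + 28 = -15807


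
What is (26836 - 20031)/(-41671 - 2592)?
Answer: -6805/44263 ≈ -0.15374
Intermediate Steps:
(26836 - 20031)/(-41671 - 2592) = 6805/(-44263) = 6805*(-1/44263) = -6805/44263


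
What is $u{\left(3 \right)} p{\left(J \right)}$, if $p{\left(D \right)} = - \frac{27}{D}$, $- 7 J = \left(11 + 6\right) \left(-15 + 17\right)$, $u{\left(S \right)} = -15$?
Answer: $- \frac{2835}{34} \approx -83.382$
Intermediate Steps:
$J = - \frac{34}{7}$ ($J = - \frac{\left(11 + 6\right) \left(-15 + 17\right)}{7} = - \frac{17 \cdot 2}{7} = \left(- \frac{1}{7}\right) 34 = - \frac{34}{7} \approx -4.8571$)
$u{\left(3 \right)} p{\left(J \right)} = - 15 \left(- \frac{27}{- \frac{34}{7}}\right) = - 15 \left(\left(-27\right) \left(- \frac{7}{34}\right)\right) = \left(-15\right) \frac{189}{34} = - \frac{2835}{34}$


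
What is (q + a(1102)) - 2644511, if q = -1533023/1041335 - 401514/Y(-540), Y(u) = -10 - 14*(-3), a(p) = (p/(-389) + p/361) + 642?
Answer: -327122181498706333/123144111760 ≈ -2.6564e+6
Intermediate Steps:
a(p) = 642 + 28*p/140429 (a(p) = (p*(-1/389) + p*(1/361)) + 642 = (-p/389 + p/361) + 642 = 28*p/140429 + 642 = 642 + 28*p/140429)
Y(u) = 32 (Y(u) = -10 + 42 = 32)
q = -209079818963/16661360 (q = -1533023/1041335 - 401514/32 = -1533023*1/1041335 - 401514*1/32 = -1533023/1041335 - 200757/16 = -209079818963/16661360 ≈ -12549.)
(q + a(1102)) - 2644511 = (-209079818963/16661360 + (642 + (28/140429)*1102)) - 2644511 = (-209079818963/16661360 + (642 + 1624/7391)) - 2644511 = (-209079818963/16661360 + 4746646/7391) - 2644511 = -1466223364156973/123144111760 - 2644511 = -327122181498706333/123144111760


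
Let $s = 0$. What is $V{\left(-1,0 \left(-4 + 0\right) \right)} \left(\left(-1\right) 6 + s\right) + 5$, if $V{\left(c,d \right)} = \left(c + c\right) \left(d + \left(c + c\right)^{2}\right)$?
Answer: $53$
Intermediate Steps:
$V{\left(c,d \right)} = 2 c \left(d + 4 c^{2}\right)$ ($V{\left(c,d \right)} = 2 c \left(d + \left(2 c\right)^{2}\right) = 2 c \left(d + 4 c^{2}\right)$)
$V{\left(-1,0 \left(-4 + 0\right) \right)} \left(\left(-1\right) 6 + s\right) + 5 = 2 \left(-1\right) \left(0 \left(-4 + 0\right) + 4 \left(-1\right)^{2}\right) \left(\left(-1\right) 6 + 0\right) + 5 = 2 \left(-1\right) \left(0 \left(-4\right) + 4 \cdot 1\right) \left(-6 + 0\right) + 5 = 2 \left(-1\right) \left(0 + 4\right) \left(-6\right) + 5 = 2 \left(-1\right) 4 \left(-6\right) + 5 = \left(-8\right) \left(-6\right) + 5 = 48 + 5 = 53$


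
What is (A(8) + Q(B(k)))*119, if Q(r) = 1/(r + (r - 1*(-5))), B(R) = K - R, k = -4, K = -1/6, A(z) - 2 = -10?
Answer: -35819/38 ≈ -942.61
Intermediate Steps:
A(z) = -8 (A(z) = 2 - 10 = -8)
K = -1/6 (K = -1*1/6 = -1/6 ≈ -0.16667)
B(R) = -1/6 - R
Q(r) = 1/(5 + 2*r) (Q(r) = 1/(r + (r + 5)) = 1/(r + (5 + r)) = 1/(5 + 2*r))
(A(8) + Q(B(k)))*119 = (-8 + 1/(5 + 2*(-1/6 - 1*(-4))))*119 = (-8 + 1/(5 + 2*(-1/6 + 4)))*119 = (-8 + 1/(5 + 2*(23/6)))*119 = (-8 + 1/(5 + 23/3))*119 = (-8 + 1/(38/3))*119 = (-8 + 3/38)*119 = -301/38*119 = -35819/38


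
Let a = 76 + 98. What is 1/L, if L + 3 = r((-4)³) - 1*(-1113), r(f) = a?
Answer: 1/1284 ≈ 0.00077882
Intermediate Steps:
a = 174
r(f) = 174
L = 1284 (L = -3 + (174 - 1*(-1113)) = -3 + (174 + 1113) = -3 + 1287 = 1284)
1/L = 1/1284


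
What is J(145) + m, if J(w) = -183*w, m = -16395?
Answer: -42930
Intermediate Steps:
J(145) + m = -183*145 - 16395 = -26535 - 16395 = -42930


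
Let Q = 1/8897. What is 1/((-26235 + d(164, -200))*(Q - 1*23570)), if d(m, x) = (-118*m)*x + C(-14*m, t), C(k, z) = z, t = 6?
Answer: -8897/806131458007419 ≈ -1.1037e-11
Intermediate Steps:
Q = 1/8897 ≈ 0.00011240
d(m, x) = 6 - 118*m*x (d(m, x) = (-118*m)*x + 6 = -118*m*x + 6 = 6 - 118*m*x)
1/((-26235 + d(164, -200))*(Q - 1*23570)) = 1/((-26235 + (6 - 118*164*(-200)))*(1/8897 - 1*23570)) = 1/((-26235 + (6 + 3870400))*(1/8897 - 23570)) = 1/((-26235 + 3870406)*(-209702289/8897)) = -8897/209702289/3844171 = (1/3844171)*(-8897/209702289) = -8897/806131458007419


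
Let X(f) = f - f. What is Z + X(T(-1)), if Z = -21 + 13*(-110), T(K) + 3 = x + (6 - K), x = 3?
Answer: -1451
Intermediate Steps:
T(K) = 6 - K (T(K) = -3 + (3 + (6 - K)) = -3 + (9 - K) = 6 - K)
Z = -1451 (Z = -21 - 1430 = -1451)
X(f) = 0
Z + X(T(-1)) = -1451 + 0 = -1451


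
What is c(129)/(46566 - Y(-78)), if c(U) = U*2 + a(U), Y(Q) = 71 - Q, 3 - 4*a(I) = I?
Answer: 453/92834 ≈ 0.0048797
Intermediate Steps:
a(I) = ¾ - I/4
c(U) = ¾ + 7*U/4 (c(U) = U*2 + (¾ - U/4) = 2*U + (¾ - U/4) = ¾ + 7*U/4)
c(129)/(46566 - Y(-78)) = (¾ + (7/4)*129)/(46566 - (71 - 1*(-78))) = (¾ + 903/4)/(46566 - (71 + 78)) = 453/(2*(46566 - 1*149)) = 453/(2*(46566 - 149)) = (453/2)/46417 = (453/2)*(1/46417) = 453/92834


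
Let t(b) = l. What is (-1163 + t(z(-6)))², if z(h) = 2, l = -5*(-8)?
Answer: 1261129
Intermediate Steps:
l = 40
t(b) = 40
(-1163 + t(z(-6)))² = (-1163 + 40)² = (-1123)² = 1261129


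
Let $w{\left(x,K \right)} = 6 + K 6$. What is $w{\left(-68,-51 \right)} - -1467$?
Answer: $1167$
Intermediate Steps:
$w{\left(x,K \right)} = 6 + 6 K$
$w{\left(-68,-51 \right)} - -1467 = \left(6 + 6 \left(-51\right)\right) - -1467 = \left(6 - 306\right) + 1467 = -300 + 1467 = 1167$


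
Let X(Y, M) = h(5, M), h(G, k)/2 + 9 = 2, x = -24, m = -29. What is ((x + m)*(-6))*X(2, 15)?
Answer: -4452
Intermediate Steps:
h(G, k) = -14 (h(G, k) = -18 + 2*2 = -18 + 4 = -14)
X(Y, M) = -14
((x + m)*(-6))*X(2, 15) = ((-24 - 29)*(-6))*(-14) = -53*(-6)*(-14) = 318*(-14) = -4452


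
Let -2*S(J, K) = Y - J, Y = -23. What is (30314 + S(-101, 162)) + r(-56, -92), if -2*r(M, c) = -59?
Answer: 60609/2 ≈ 30305.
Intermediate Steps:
r(M, c) = 59/2 (r(M, c) = -1/2*(-59) = 59/2)
S(J, K) = 23/2 + J/2 (S(J, K) = -(-23 - J)/2 = 23/2 + J/2)
(30314 + S(-101, 162)) + r(-56, -92) = (30314 + (23/2 + (1/2)*(-101))) + 59/2 = (30314 + (23/2 - 101/2)) + 59/2 = (30314 - 39) + 59/2 = 30275 + 59/2 = 60609/2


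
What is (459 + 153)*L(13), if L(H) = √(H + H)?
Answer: 612*√26 ≈ 3120.6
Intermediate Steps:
L(H) = √2*√H (L(H) = √(2*H) = √2*√H)
(459 + 153)*L(13) = (459 + 153)*(√2*√13) = 612*√26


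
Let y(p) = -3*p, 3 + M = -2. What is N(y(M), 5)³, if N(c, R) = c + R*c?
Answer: 729000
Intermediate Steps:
M = -5 (M = -3 - 2 = -5)
N(y(M), 5)³ = ((-3*(-5))*(1 + 5))³ = (15*6)³ = 90³ = 729000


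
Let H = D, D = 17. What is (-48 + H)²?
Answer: 961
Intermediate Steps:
H = 17
(-48 + H)² = (-48 + 17)² = (-31)² = 961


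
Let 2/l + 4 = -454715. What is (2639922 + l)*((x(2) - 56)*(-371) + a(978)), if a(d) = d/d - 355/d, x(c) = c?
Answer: 11760466086282807250/222357591 ≈ 5.2890e+10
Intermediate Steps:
l = -2/454719 (l = 2/(-4 - 454715) = 2/(-454719) = 2*(-1/454719) = -2/454719 ≈ -4.3983e-6)
a(d) = 1 - 355/d
(2639922 + l)*((x(2) - 56)*(-371) + a(978)) = (2639922 - 2/454719)*((2 - 56)*(-371) + (-355 + 978)/978) = 1200422691916*(-54*(-371) + (1/978)*623)/454719 = 1200422691916*(20034 + 623/978)/454719 = (1200422691916/454719)*(19593875/978) = 11760466086282807250/222357591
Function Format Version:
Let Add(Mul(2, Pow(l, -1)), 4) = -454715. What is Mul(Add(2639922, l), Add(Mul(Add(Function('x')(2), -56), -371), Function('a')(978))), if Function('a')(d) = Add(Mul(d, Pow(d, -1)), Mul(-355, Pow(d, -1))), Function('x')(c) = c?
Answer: Rational(11760466086282807250, 222357591) ≈ 5.2890e+10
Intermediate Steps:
l = Rational(-2, 454719) (l = Mul(2, Pow(Add(-4, -454715), -1)) = Mul(2, Pow(-454719, -1)) = Mul(2, Rational(-1, 454719)) = Rational(-2, 454719) ≈ -4.3983e-6)
Function('a')(d) = Add(1, Mul(-355, Pow(d, -1)))
Mul(Add(2639922, l), Add(Mul(Add(Function('x')(2), -56), -371), Function('a')(978))) = Mul(Add(2639922, Rational(-2, 454719)), Add(Mul(Add(2, -56), -371), Mul(Pow(978, -1), Add(-355, 978)))) = Mul(Rational(1200422691916, 454719), Add(Mul(-54, -371), Mul(Rational(1, 978), 623))) = Mul(Rational(1200422691916, 454719), Add(20034, Rational(623, 978))) = Mul(Rational(1200422691916, 454719), Rational(19593875, 978)) = Rational(11760466086282807250, 222357591)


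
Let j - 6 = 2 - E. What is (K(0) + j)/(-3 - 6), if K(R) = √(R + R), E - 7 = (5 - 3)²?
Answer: ⅓ ≈ 0.33333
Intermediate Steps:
E = 11 (E = 7 + (5 - 3)² = 7 + 2² = 7 + 4 = 11)
K(R) = √2*√R (K(R) = √(2*R) = √2*√R)
j = -3 (j = 6 + (2 - 1*11) = 6 + (2 - 11) = 6 - 9 = -3)
(K(0) + j)/(-3 - 6) = (√2*√0 - 3)/(-3 - 6) = (√2*0 - 3)/(-9) = -(0 - 3)/9 = -⅑*(-3) = ⅓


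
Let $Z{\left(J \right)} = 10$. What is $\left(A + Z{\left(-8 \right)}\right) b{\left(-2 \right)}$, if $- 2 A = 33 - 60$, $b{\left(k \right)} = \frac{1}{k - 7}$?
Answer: $- \frac{47}{18} \approx -2.6111$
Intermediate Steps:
$b{\left(k \right)} = \frac{1}{-7 + k}$
$A = \frac{27}{2}$ ($A = - \frac{33 - 60}{2} = \left(- \frac{1}{2}\right) \left(-27\right) = \frac{27}{2} \approx 13.5$)
$\left(A + Z{\left(-8 \right)}\right) b{\left(-2 \right)} = \frac{\frac{27}{2} + 10}{-7 - 2} = \frac{47}{2 \left(-9\right)} = \frac{47}{2} \left(- \frac{1}{9}\right) = - \frac{47}{18}$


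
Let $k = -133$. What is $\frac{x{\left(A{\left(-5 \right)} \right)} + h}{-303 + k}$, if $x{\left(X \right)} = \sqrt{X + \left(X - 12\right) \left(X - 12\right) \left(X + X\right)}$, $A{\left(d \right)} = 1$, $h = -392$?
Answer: $\frac{98}{109} - \frac{9 \sqrt{3}}{436} \approx 0.86333$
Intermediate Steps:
$x{\left(X \right)} = \sqrt{X + 2 X \left(-12 + X\right)^{2}}$ ($x{\left(X \right)} = \sqrt{X + \left(-12 + X\right) \left(-12 + X\right) 2 X} = \sqrt{X + \left(-12 + X\right)^{2} \cdot 2 X} = \sqrt{X + 2 X \left(-12 + X\right)^{2}}$)
$\frac{x{\left(A{\left(-5 \right)} \right)} + h}{-303 + k} = \frac{\sqrt{1 \left(1 + 2 \left(-12 + 1\right)^{2}\right)} - 392}{-303 - 133} = \frac{\sqrt{1 \left(1 + 2 \left(-11\right)^{2}\right)} - 392}{-436} = \left(\sqrt{1 \left(1 + 2 \cdot 121\right)} - 392\right) \left(- \frac{1}{436}\right) = \left(\sqrt{1 \left(1 + 242\right)} - 392\right) \left(- \frac{1}{436}\right) = \left(\sqrt{1 \cdot 243} - 392\right) \left(- \frac{1}{436}\right) = \left(\sqrt{243} - 392\right) \left(- \frac{1}{436}\right) = \left(9 \sqrt{3} - 392\right) \left(- \frac{1}{436}\right) = \left(-392 + 9 \sqrt{3}\right) \left(- \frac{1}{436}\right) = \frac{98}{109} - \frac{9 \sqrt{3}}{436}$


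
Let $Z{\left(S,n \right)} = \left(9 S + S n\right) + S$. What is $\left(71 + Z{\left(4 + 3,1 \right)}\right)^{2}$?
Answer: $21904$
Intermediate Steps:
$Z{\left(S,n \right)} = 10 S + S n$
$\left(71 + Z{\left(4 + 3,1 \right)}\right)^{2} = \left(71 + \left(4 + 3\right) \left(10 + 1\right)\right)^{2} = \left(71 + 7 \cdot 11\right)^{2} = \left(71 + 77\right)^{2} = 148^{2} = 21904$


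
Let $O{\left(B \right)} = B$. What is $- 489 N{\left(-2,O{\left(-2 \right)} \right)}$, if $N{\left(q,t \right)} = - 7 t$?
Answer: $-6846$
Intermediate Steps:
$- 489 N{\left(-2,O{\left(-2 \right)} \right)} = - 489 \left(\left(-7\right) \left(-2\right)\right) = \left(-489\right) 14 = -6846$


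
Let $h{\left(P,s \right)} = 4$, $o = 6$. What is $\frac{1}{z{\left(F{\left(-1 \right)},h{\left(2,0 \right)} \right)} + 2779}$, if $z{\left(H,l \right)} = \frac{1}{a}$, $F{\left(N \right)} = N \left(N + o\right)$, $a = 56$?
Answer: $\frac{56}{155625} \approx 0.00035984$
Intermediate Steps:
$F{\left(N \right)} = N \left(6 + N\right)$ ($F{\left(N \right)} = N \left(N + 6\right) = N \left(6 + N\right)$)
$z{\left(H,l \right)} = \frac{1}{56}$
$\frac{1}{z{\left(F{\left(-1 \right)},h{\left(2,0 \right)} \right)} + 2779} = \frac{1}{\frac{1}{56} + 2779} = \frac{1}{\frac{155625}{56}} = \frac{56}{155625}$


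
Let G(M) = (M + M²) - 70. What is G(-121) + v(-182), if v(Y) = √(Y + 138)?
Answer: 14450 + 2*I*√11 ≈ 14450.0 + 6.6332*I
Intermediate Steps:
v(Y) = √(138 + Y)
G(M) = -70 + M + M²
G(-121) + v(-182) = (-70 - 121 + (-121)²) + √(138 - 182) = (-70 - 121 + 14641) + √(-44) = 14450 + 2*I*√11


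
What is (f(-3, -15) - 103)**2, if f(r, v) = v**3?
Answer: 12096484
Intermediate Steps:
(f(-3, -15) - 103)**2 = ((-15)**3 - 103)**2 = (-3375 - 103)**2 = (-3478)**2 = 12096484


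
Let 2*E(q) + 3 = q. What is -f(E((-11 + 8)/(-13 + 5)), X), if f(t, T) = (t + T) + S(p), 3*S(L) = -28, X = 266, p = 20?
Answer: -12257/48 ≈ -255.35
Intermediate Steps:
E(q) = -3/2 + q/2
S(L) = -28/3 (S(L) = (⅓)*(-28) = -28/3)
f(t, T) = -28/3 + T + t (f(t, T) = (t + T) - 28/3 = (T + t) - 28/3 = -28/3 + T + t)
-f(E((-11 + 8)/(-13 + 5)), X) = -(-28/3 + 266 + (-3/2 + ((-11 + 8)/(-13 + 5))/2)) = -(-28/3 + 266 + (-3/2 + (-3/(-8))/2)) = -(-28/3 + 266 + (-3/2 + (-3*(-⅛))/2)) = -(-28/3 + 266 + (-3/2 + (½)*(3/8))) = -(-28/3 + 266 + (-3/2 + 3/16)) = -(-28/3 + 266 - 21/16) = -1*12257/48 = -12257/48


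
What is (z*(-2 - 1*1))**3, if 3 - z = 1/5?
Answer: -74088/125 ≈ -592.70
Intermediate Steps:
z = 14/5 (z = 3 - 1/5 = 14/5 ≈ 2.8000)
(z*(-2 - 1*1))**3 = (14*(-2 - 1*1)/5)**3 = (14*(-2 - 1)/5)**3 = ((14/5)*(-3))**3 = (-42/5)**3 = -74088/125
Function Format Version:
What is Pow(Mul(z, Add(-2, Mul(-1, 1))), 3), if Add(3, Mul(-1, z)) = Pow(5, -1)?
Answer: Rational(-74088, 125) ≈ -592.70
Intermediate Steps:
z = Rational(14, 5) (z = Add(3, Mul(-1, Pow(5, -1))) = Add(3, Mul(-1, Rational(1, 5))) = Add(3, Rational(-1, 5)) = Rational(14, 5) ≈ 2.8000)
Pow(Mul(z, Add(-2, Mul(-1, 1))), 3) = Pow(Mul(Rational(14, 5), Add(-2, Mul(-1, 1))), 3) = Pow(Mul(Rational(14, 5), Add(-2, -1)), 3) = Pow(Mul(Rational(14, 5), -3), 3) = Pow(Rational(-42, 5), 3) = Rational(-74088, 125)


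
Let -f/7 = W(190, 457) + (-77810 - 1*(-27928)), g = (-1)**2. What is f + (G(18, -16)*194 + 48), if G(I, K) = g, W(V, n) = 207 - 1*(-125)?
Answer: 347092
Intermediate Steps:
W(V, n) = 332 (W(V, n) = 207 + 125 = 332)
g = 1
G(I, K) = 1
f = 346850 (f = -7*(332 + (-77810 - 1*(-27928))) = -7*(332 + (-77810 + 27928)) = -7*(332 - 49882) = -7*(-49550) = 346850)
f + (G(18, -16)*194 + 48) = 346850 + (1*194 + 48) = 346850 + (194 + 48) = 346850 + 242 = 347092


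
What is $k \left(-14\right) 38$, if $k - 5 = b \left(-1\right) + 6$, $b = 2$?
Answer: $-4788$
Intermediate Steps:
$k = 9$ ($k = 5 + \left(2 \left(-1\right) + 6\right) = 5 + \left(-2 + 6\right) = 5 + 4 = 9$)
$k \left(-14\right) 38 = 9 \left(-14\right) 38 = \left(-126\right) 38 = -4788$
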